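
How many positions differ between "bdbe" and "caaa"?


Comparing "bdbe" and "caaa" position by position:
  Position 0: 'b' vs 'c' => DIFFER
  Position 1: 'd' vs 'a' => DIFFER
  Position 2: 'b' vs 'a' => DIFFER
  Position 3: 'e' vs 'a' => DIFFER
Positions that differ: 4

4


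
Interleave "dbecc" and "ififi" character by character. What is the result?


Interleaving "dbecc" and "ififi":
  Position 0: 'd' from first, 'i' from second => "di"
  Position 1: 'b' from first, 'f' from second => "bf"
  Position 2: 'e' from first, 'i' from second => "ei"
  Position 3: 'c' from first, 'f' from second => "cf"
  Position 4: 'c' from first, 'i' from second => "ci"
Result: dibfeicfci

dibfeicfci


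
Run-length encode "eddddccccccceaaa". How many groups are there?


Input: eddddccccccceaaa
Scanning for consecutive runs:
  Group 1: 'e' x 1 (positions 0-0)
  Group 2: 'd' x 4 (positions 1-4)
  Group 3: 'c' x 7 (positions 5-11)
  Group 4: 'e' x 1 (positions 12-12)
  Group 5: 'a' x 3 (positions 13-15)
Total groups: 5

5


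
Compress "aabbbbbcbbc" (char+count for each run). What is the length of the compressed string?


Input: aabbbbbcbbc
Runs:
  'a' x 2 => "a2"
  'b' x 5 => "b5"
  'c' x 1 => "c1"
  'b' x 2 => "b2"
  'c' x 1 => "c1"
Compressed: "a2b5c1b2c1"
Compressed length: 10

10


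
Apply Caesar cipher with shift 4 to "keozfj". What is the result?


Caesar cipher: shift "keozfj" by 4
  'k' (pos 10) + 4 = pos 14 = 'o'
  'e' (pos 4) + 4 = pos 8 = 'i'
  'o' (pos 14) + 4 = pos 18 = 's'
  'z' (pos 25) + 4 = pos 3 = 'd'
  'f' (pos 5) + 4 = pos 9 = 'j'
  'j' (pos 9) + 4 = pos 13 = 'n'
Result: oisdjn

oisdjn


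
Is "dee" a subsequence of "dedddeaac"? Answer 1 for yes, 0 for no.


Check if "dee" is a subsequence of "dedddeaac"
Greedy scan:
  Position 0 ('d'): matches sub[0] = 'd'
  Position 1 ('e'): matches sub[1] = 'e'
  Position 2 ('d'): no match needed
  Position 3 ('d'): no match needed
  Position 4 ('d'): no match needed
  Position 5 ('e'): matches sub[2] = 'e'
  Position 6 ('a'): no match needed
  Position 7 ('a'): no match needed
  Position 8 ('c'): no match needed
All 3 characters matched => is a subsequence

1


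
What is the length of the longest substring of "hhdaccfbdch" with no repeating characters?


Input: "hhdaccfbdch"
Sliding window (track last position of each char):
  Position 0 ('h'): window [0,0] length 1 -- new best
  Position 1 ('h'): repeat (last at 0), move window start to 1
  Position 1 ('h'): window [1,1] length 1
  Position 2 ('d'): window [1,2] length 2 -- new best
  Position 3 ('a'): window [1,3] length 3 -- new best
  Position 4 ('c'): window [1,4] length 4 -- new best
  Position 5 ('c'): repeat (last at 4), move window start to 5
  Position 5 ('c'): window [5,5] length 1
  Position 6 ('f'): window [5,6] length 2
  Position 7 ('b'): window [5,7] length 3
  Position 8 ('d'): window [5,8] length 4
  Position 9 ('c'): repeat (last at 5), move window start to 6
  Position 9 ('c'): window [6,9] length 4
  Position 10 ('h'): window [6,10] length 5 -- new best
Longest substring with no repeats: "fbdch" with length 5

5


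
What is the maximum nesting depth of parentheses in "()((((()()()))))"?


Input: "()((((()()()))))"
Tracking depth:
  Position 0 '(': depth becomes 1
  Position 1 ')': depth becomes 0
  Position 2 '(': depth becomes 1
  Position 3 '(': depth becomes 2
  Position 4 '(': depth becomes 3
  Position 5 '(': depth becomes 4
  Position 6 '(': depth becomes 5
  Position 7 ')': depth becomes 4
  Position 8 '(': depth becomes 5
  Position 9 ')': depth becomes 4
  Position 10 '(': depth becomes 5
  Position 11 ')': depth becomes 4
  Position 12 ')': depth becomes 3
  Position 13 ')': depth becomes 2
  Position 14 ')': depth becomes 1
  Position 15 ')': depth becomes 0
Maximum depth reached: 5

5


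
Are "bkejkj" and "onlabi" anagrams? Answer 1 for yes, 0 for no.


Strings: "bkejkj", "onlabi"
Sorted first:  bejjkk
Sorted second: abilno
Differ at position 0: 'b' vs 'a' => not anagrams

0


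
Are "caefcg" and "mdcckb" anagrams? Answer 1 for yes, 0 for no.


Strings: "caefcg", "mdcckb"
Sorted first:  accefg
Sorted second: bccdkm
Differ at position 0: 'a' vs 'b' => not anagrams

0


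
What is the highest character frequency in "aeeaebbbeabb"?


Input: aeeaebbbeabb
Character counts:
  'a': 3
  'b': 5
  'e': 4
Maximum frequency: 5

5


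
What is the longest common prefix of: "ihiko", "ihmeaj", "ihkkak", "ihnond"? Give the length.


Words: ihiko, ihmeaj, ihkkak, ihnond
  Position 0: all 'i' => match
  Position 1: all 'h' => match
  Position 2: ('i', 'm', 'k', 'n') => mismatch, stop
LCP = "ih" (length 2)

2


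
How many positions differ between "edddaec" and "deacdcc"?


Comparing "edddaec" and "deacdcc" position by position:
  Position 0: 'e' vs 'd' => DIFFER
  Position 1: 'd' vs 'e' => DIFFER
  Position 2: 'd' vs 'a' => DIFFER
  Position 3: 'd' vs 'c' => DIFFER
  Position 4: 'a' vs 'd' => DIFFER
  Position 5: 'e' vs 'c' => DIFFER
  Position 6: 'c' vs 'c' => same
Positions that differ: 6

6


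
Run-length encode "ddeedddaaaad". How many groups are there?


Input: ddeedddaaaad
Scanning for consecutive runs:
  Group 1: 'd' x 2 (positions 0-1)
  Group 2: 'e' x 2 (positions 2-3)
  Group 3: 'd' x 3 (positions 4-6)
  Group 4: 'a' x 4 (positions 7-10)
  Group 5: 'd' x 1 (positions 11-11)
Total groups: 5

5


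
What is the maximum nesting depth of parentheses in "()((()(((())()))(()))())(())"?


Input: "()((()(((())()))(()))())(())"
Tracking depth:
  Position 0 '(': depth becomes 1
  Position 1 ')': depth becomes 0
  Position 2 '(': depth becomes 1
  Position 3 '(': depth becomes 2
  Position 4 '(': depth becomes 3
  Position 5 ')': depth becomes 2
  Position 6 '(': depth becomes 3
  Position 7 '(': depth becomes 4
  Position 8 '(': depth becomes 5
  Position 9 '(': depth becomes 6
  Position 10 ')': depth becomes 5
  Position 11 ')': depth becomes 4
  Position 12 '(': depth becomes 5
  Position 13 ')': depth becomes 4
  Position 14 ')': depth becomes 3
  Position 15 ')': depth becomes 2
  Position 16 '(': depth becomes 3
  Position 17 '(': depth becomes 4
  Position 18 ')': depth becomes 3
  Position 19 ')': depth becomes 2
  Position 20 ')': depth becomes 1
  Position 21 '(': depth becomes 2
  Position 22 ')': depth becomes 1
  Position 23 ')': depth becomes 0
  Position 24 '(': depth becomes 1
  Position 25 '(': depth becomes 2
  Position 26 ')': depth becomes 1
  Position 27 ')': depth becomes 0
Maximum depth reached: 6

6


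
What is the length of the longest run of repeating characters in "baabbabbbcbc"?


Input: "baabbabbbcbc"
Scanning for longest run:
  Position 1 ('a'): new char, reset run to 1
  Position 2 ('a'): continues run of 'a', length=2
  Position 3 ('b'): new char, reset run to 1
  Position 4 ('b'): continues run of 'b', length=2
  Position 5 ('a'): new char, reset run to 1
  Position 6 ('b'): new char, reset run to 1
  Position 7 ('b'): continues run of 'b', length=2
  Position 8 ('b'): continues run of 'b', length=3
  Position 9 ('c'): new char, reset run to 1
  Position 10 ('b'): new char, reset run to 1
  Position 11 ('c'): new char, reset run to 1
Longest run: 'b' with length 3

3


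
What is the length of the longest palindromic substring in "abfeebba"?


Input: "abfeebba"
Checking substrings for palindromes:
  [3:5] "ee" (len 2) => palindrome
  [5:7] "bb" (len 2) => palindrome
Longest palindromic substring: "ee" with length 2

2


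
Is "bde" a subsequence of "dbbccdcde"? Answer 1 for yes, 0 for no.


Check if "bde" is a subsequence of "dbbccdcde"
Greedy scan:
  Position 0 ('d'): no match needed
  Position 1 ('b'): matches sub[0] = 'b'
  Position 2 ('b'): no match needed
  Position 3 ('c'): no match needed
  Position 4 ('c'): no match needed
  Position 5 ('d'): matches sub[1] = 'd'
  Position 6 ('c'): no match needed
  Position 7 ('d'): no match needed
  Position 8 ('e'): matches sub[2] = 'e'
All 3 characters matched => is a subsequence

1


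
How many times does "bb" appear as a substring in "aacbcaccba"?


Searching for "bb" in "aacbcaccba"
Scanning each position:
  Position 0: "aa" => no
  Position 1: "ac" => no
  Position 2: "cb" => no
  Position 3: "bc" => no
  Position 4: "ca" => no
  Position 5: "ac" => no
  Position 6: "cc" => no
  Position 7: "cb" => no
  Position 8: "ba" => no
Total occurrences: 0

0


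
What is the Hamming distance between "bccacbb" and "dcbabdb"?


Comparing "bccacbb" and "dcbabdb" position by position:
  Position 0: 'b' vs 'd' => differ
  Position 1: 'c' vs 'c' => same
  Position 2: 'c' vs 'b' => differ
  Position 3: 'a' vs 'a' => same
  Position 4: 'c' vs 'b' => differ
  Position 5: 'b' vs 'd' => differ
  Position 6: 'b' vs 'b' => same
Total differences (Hamming distance): 4

4


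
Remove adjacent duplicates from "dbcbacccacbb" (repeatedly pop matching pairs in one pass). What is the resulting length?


Input: dbcbacccacbb
Stack-based adjacent duplicate removal:
  Read 'd': push. Stack: d
  Read 'b': push. Stack: db
  Read 'c': push. Stack: dbc
  Read 'b': push. Stack: dbcb
  Read 'a': push. Stack: dbcba
  Read 'c': push. Stack: dbcbac
  Read 'c': matches stack top 'c' => pop. Stack: dbcba
  Read 'c': push. Stack: dbcbac
  Read 'a': push. Stack: dbcbaca
  Read 'c': push. Stack: dbcbacac
  Read 'b': push. Stack: dbcbacacb
  Read 'b': matches stack top 'b' => pop. Stack: dbcbacac
Final stack: "dbcbacac" (length 8)

8


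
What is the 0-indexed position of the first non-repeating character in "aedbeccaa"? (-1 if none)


Input: aedbeccaa
Character frequencies:
  'a': 3
  'b': 1
  'c': 2
  'd': 1
  'e': 2
Scanning left to right for freq == 1:
  Position 0 ('a'): freq=3, skip
  Position 1 ('e'): freq=2, skip
  Position 2 ('d'): unique! => answer = 2

2


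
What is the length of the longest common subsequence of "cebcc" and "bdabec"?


LCS of "cebcc" and "bdabec"
DP table:
           b    d    a    b    e    c
      0    0    0    0    0    0    0
  c   0    0    0    0    0    0    1
  e   0    0    0    0    0    1    1
  b   0    1    1    1    1    1    1
  c   0    1    1    1    1    1    2
  c   0    1    1    1    1    1    2
LCS length = dp[5][6] = 2

2


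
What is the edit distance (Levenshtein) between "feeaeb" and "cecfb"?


Computing edit distance: "feeaeb" -> "cecfb"
DP table:
           c    e    c    f    b
      0    1    2    3    4    5
  f   1    1    2    3    3    4
  e   2    2    1    2    3    4
  e   3    3    2    2    3    4
  a   4    4    3    3    3    4
  e   5    5    4    4    4    4
  b   6    6    5    5    5    4
Edit distance = dp[6][5] = 4

4


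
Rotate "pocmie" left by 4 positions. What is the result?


Input: "pocmie", rotate left by 4
First 4 characters: "pocm"
Remaining characters: "ie"
Concatenate remaining + first: "ie" + "pocm" = "iepocm"

iepocm


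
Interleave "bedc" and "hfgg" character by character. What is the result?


Interleaving "bedc" and "hfgg":
  Position 0: 'b' from first, 'h' from second => "bh"
  Position 1: 'e' from first, 'f' from second => "ef"
  Position 2: 'd' from first, 'g' from second => "dg"
  Position 3: 'c' from first, 'g' from second => "cg"
Result: bhefdgcg

bhefdgcg


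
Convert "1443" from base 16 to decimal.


Input: "1443" in base 16
Positional expansion:
  Digit '1' (value 1) x 16^3 = 4096
  Digit '4' (value 4) x 16^2 = 1024
  Digit '4' (value 4) x 16^1 = 64
  Digit '3' (value 3) x 16^0 = 3
Sum = 5187

5187


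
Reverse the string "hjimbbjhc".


Input: hjimbbjhc
Reading characters right to left:
  Position 8: 'c'
  Position 7: 'h'
  Position 6: 'j'
  Position 5: 'b'
  Position 4: 'b'
  Position 3: 'm'
  Position 2: 'i'
  Position 1: 'j'
  Position 0: 'h'
Reversed: chjbbmijh

chjbbmijh


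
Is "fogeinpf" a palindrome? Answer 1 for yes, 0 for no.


Input: fogeinpf
Reversed: fpniegof
  Compare pos 0 ('f') with pos 7 ('f'): match
  Compare pos 1 ('o') with pos 6 ('p'): MISMATCH
  Compare pos 2 ('g') with pos 5 ('n'): MISMATCH
  Compare pos 3 ('e') with pos 4 ('i'): MISMATCH
Result: not a palindrome

0


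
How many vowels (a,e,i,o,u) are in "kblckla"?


Input: kblckla
Checking each character:
  'k' at position 0: consonant
  'b' at position 1: consonant
  'l' at position 2: consonant
  'c' at position 3: consonant
  'k' at position 4: consonant
  'l' at position 5: consonant
  'a' at position 6: vowel (running total: 1)
Total vowels: 1

1


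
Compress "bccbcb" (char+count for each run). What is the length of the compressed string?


Input: bccbcb
Runs:
  'b' x 1 => "b1"
  'c' x 2 => "c2"
  'b' x 1 => "b1"
  'c' x 1 => "c1"
  'b' x 1 => "b1"
Compressed: "b1c2b1c1b1"
Compressed length: 10

10


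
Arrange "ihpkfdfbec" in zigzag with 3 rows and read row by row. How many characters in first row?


Zigzag "ihpkfdfbec" into 3 rows:
Placing characters:
  'i' => row 0
  'h' => row 1
  'p' => row 2
  'k' => row 1
  'f' => row 0
  'd' => row 1
  'f' => row 2
  'b' => row 1
  'e' => row 0
  'c' => row 1
Rows:
  Row 0: "ife"
  Row 1: "hkdbc"
  Row 2: "pf"
First row length: 3

3


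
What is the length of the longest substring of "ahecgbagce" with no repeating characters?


Input: "ahecgbagce"
Sliding window (track last position of each char):
  Position 0 ('a'): window [0,0] length 1 -- new best
  Position 1 ('h'): window [0,1] length 2 -- new best
  Position 2 ('e'): window [0,2] length 3 -- new best
  Position 3 ('c'): window [0,3] length 4 -- new best
  Position 4 ('g'): window [0,4] length 5 -- new best
  Position 5 ('b'): window [0,5] length 6 -- new best
  Position 6 ('a'): repeat (last at 0), move window start to 1
  Position 6 ('a'): window [1,6] length 6
  Position 7 ('g'): repeat (last at 4), move window start to 5
  Position 7 ('g'): window [5,7] length 3
  Position 8 ('c'): window [5,8] length 4
  Position 9 ('e'): window [5,9] length 5
Longest substring with no repeats: "ahecgb" with length 6

6


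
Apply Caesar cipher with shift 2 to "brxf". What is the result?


Caesar cipher: shift "brxf" by 2
  'b' (pos 1) + 2 = pos 3 = 'd'
  'r' (pos 17) + 2 = pos 19 = 't'
  'x' (pos 23) + 2 = pos 25 = 'z'
  'f' (pos 5) + 2 = pos 7 = 'h'
Result: dtzh

dtzh


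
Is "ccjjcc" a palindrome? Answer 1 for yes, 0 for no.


Input: ccjjcc
Reversed: ccjjcc
  Compare pos 0 ('c') with pos 5 ('c'): match
  Compare pos 1 ('c') with pos 4 ('c'): match
  Compare pos 2 ('j') with pos 3 ('j'): match
Result: palindrome

1


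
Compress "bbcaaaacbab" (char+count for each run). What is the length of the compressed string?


Input: bbcaaaacbab
Runs:
  'b' x 2 => "b2"
  'c' x 1 => "c1"
  'a' x 4 => "a4"
  'c' x 1 => "c1"
  'b' x 1 => "b1"
  'a' x 1 => "a1"
  'b' x 1 => "b1"
Compressed: "b2c1a4c1b1a1b1"
Compressed length: 14

14


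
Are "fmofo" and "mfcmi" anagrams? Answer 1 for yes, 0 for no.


Strings: "fmofo", "mfcmi"
Sorted first:  ffmoo
Sorted second: cfimm
Differ at position 0: 'f' vs 'c' => not anagrams

0


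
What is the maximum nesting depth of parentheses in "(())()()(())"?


Input: "(())()()(())"
Tracking depth:
  Position 0 '(': depth becomes 1
  Position 1 '(': depth becomes 2
  Position 2 ')': depth becomes 1
  Position 3 ')': depth becomes 0
  Position 4 '(': depth becomes 1
  Position 5 ')': depth becomes 0
  Position 6 '(': depth becomes 1
  Position 7 ')': depth becomes 0
  Position 8 '(': depth becomes 1
  Position 9 '(': depth becomes 2
  Position 10 ')': depth becomes 1
  Position 11 ')': depth becomes 0
Maximum depth reached: 2

2


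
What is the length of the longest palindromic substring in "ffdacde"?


Input: "ffdacde"
Checking substrings for palindromes:
  [0:2] "ff" (len 2) => palindrome
Longest palindromic substring: "ff" with length 2

2


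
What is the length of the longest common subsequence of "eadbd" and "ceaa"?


LCS of "eadbd" and "ceaa"
DP table:
           c    e    a    a
      0    0    0    0    0
  e   0    0    1    1    1
  a   0    0    1    2    2
  d   0    0    1    2    2
  b   0    0    1    2    2
  d   0    0    1    2    2
LCS length = dp[5][4] = 2

2


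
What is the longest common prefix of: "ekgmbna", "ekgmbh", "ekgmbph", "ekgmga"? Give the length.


Words: ekgmbna, ekgmbh, ekgmbph, ekgmga
  Position 0: all 'e' => match
  Position 1: all 'k' => match
  Position 2: all 'g' => match
  Position 3: all 'm' => match
  Position 4: ('b', 'b', 'b', 'g') => mismatch, stop
LCP = "ekgm" (length 4)

4


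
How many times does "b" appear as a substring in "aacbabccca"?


Searching for "b" in "aacbabccca"
Scanning each position:
  Position 0: "a" => no
  Position 1: "a" => no
  Position 2: "c" => no
  Position 3: "b" => MATCH
  Position 4: "a" => no
  Position 5: "b" => MATCH
  Position 6: "c" => no
  Position 7: "c" => no
  Position 8: "c" => no
  Position 9: "a" => no
Total occurrences: 2

2


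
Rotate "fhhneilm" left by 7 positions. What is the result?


Input: "fhhneilm", rotate left by 7
First 7 characters: "fhhneil"
Remaining characters: "m"
Concatenate remaining + first: "m" + "fhhneil" = "mfhhneil"

mfhhneil


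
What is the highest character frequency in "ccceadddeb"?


Input: ccceadddeb
Character counts:
  'a': 1
  'b': 1
  'c': 3
  'd': 3
  'e': 2
Maximum frequency: 3

3


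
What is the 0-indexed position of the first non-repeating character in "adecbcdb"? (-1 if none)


Input: adecbcdb
Character frequencies:
  'a': 1
  'b': 2
  'c': 2
  'd': 2
  'e': 1
Scanning left to right for freq == 1:
  Position 0 ('a'): unique! => answer = 0

0


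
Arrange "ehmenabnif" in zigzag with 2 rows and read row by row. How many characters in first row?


Zigzag "ehmenabnif" into 2 rows:
Placing characters:
  'e' => row 0
  'h' => row 1
  'm' => row 0
  'e' => row 1
  'n' => row 0
  'a' => row 1
  'b' => row 0
  'n' => row 1
  'i' => row 0
  'f' => row 1
Rows:
  Row 0: "emnbi"
  Row 1: "heanf"
First row length: 5

5


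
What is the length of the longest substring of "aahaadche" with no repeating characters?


Input: "aahaadche"
Sliding window (track last position of each char):
  Position 0 ('a'): window [0,0] length 1 -- new best
  Position 1 ('a'): repeat (last at 0), move window start to 1
  Position 1 ('a'): window [1,1] length 1
  Position 2 ('h'): window [1,2] length 2 -- new best
  Position 3 ('a'): repeat (last at 1), move window start to 2
  Position 3 ('a'): window [2,3] length 2
  Position 4 ('a'): repeat (last at 3), move window start to 4
  Position 4 ('a'): window [4,4] length 1
  Position 5 ('d'): window [4,5] length 2
  Position 6 ('c'): window [4,6] length 3 -- new best
  Position 7 ('h'): window [4,7] length 4 -- new best
  Position 8 ('e'): window [4,8] length 5 -- new best
Longest substring with no repeats: "adche" with length 5

5


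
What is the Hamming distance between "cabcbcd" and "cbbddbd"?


Comparing "cabcbcd" and "cbbddbd" position by position:
  Position 0: 'c' vs 'c' => same
  Position 1: 'a' vs 'b' => differ
  Position 2: 'b' vs 'b' => same
  Position 3: 'c' vs 'd' => differ
  Position 4: 'b' vs 'd' => differ
  Position 5: 'c' vs 'b' => differ
  Position 6: 'd' vs 'd' => same
Total differences (Hamming distance): 4

4


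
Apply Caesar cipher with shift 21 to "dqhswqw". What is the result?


Caesar cipher: shift "dqhswqw" by 21
  'd' (pos 3) + 21 = pos 24 = 'y'
  'q' (pos 16) + 21 = pos 11 = 'l'
  'h' (pos 7) + 21 = pos 2 = 'c'
  's' (pos 18) + 21 = pos 13 = 'n'
  'w' (pos 22) + 21 = pos 17 = 'r'
  'q' (pos 16) + 21 = pos 11 = 'l'
  'w' (pos 22) + 21 = pos 17 = 'r'
Result: ylcnrlr

ylcnrlr


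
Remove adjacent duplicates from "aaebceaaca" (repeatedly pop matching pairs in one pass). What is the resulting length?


Input: aaebceaaca
Stack-based adjacent duplicate removal:
  Read 'a': push. Stack: a
  Read 'a': matches stack top 'a' => pop. Stack: (empty)
  Read 'e': push. Stack: e
  Read 'b': push. Stack: eb
  Read 'c': push. Stack: ebc
  Read 'e': push. Stack: ebce
  Read 'a': push. Stack: ebcea
  Read 'a': matches stack top 'a' => pop. Stack: ebce
  Read 'c': push. Stack: ebcec
  Read 'a': push. Stack: ebceca
Final stack: "ebceca" (length 6)

6


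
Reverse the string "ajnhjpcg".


Input: ajnhjpcg
Reading characters right to left:
  Position 7: 'g'
  Position 6: 'c'
  Position 5: 'p'
  Position 4: 'j'
  Position 3: 'h'
  Position 2: 'n'
  Position 1: 'j'
  Position 0: 'a'
Reversed: gcpjhnja

gcpjhnja


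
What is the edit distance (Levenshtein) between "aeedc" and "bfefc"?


Computing edit distance: "aeedc" -> "bfefc"
DP table:
           b    f    e    f    c
      0    1    2    3    4    5
  a   1    1    2    3    4    5
  e   2    2    2    2    3    4
  e   3    3    3    2    3    4
  d   4    4    4    3    3    4
  c   5    5    5    4    4    3
Edit distance = dp[5][5] = 3

3


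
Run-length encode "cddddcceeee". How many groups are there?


Input: cddddcceeee
Scanning for consecutive runs:
  Group 1: 'c' x 1 (positions 0-0)
  Group 2: 'd' x 4 (positions 1-4)
  Group 3: 'c' x 2 (positions 5-6)
  Group 4: 'e' x 4 (positions 7-10)
Total groups: 4

4


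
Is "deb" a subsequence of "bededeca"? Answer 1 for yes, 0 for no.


Check if "deb" is a subsequence of "bededeca"
Greedy scan:
  Position 0 ('b'): no match needed
  Position 1 ('e'): no match needed
  Position 2 ('d'): matches sub[0] = 'd'
  Position 3 ('e'): matches sub[1] = 'e'
  Position 4 ('d'): no match needed
  Position 5 ('e'): no match needed
  Position 6 ('c'): no match needed
  Position 7 ('a'): no match needed
Only matched 2/3 characters => not a subsequence

0


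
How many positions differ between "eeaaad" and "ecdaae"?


Comparing "eeaaad" and "ecdaae" position by position:
  Position 0: 'e' vs 'e' => same
  Position 1: 'e' vs 'c' => DIFFER
  Position 2: 'a' vs 'd' => DIFFER
  Position 3: 'a' vs 'a' => same
  Position 4: 'a' vs 'a' => same
  Position 5: 'd' vs 'e' => DIFFER
Positions that differ: 3

3


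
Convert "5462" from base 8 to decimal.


Input: "5462" in base 8
Positional expansion:
  Digit '5' (value 5) x 8^3 = 2560
  Digit '4' (value 4) x 8^2 = 256
  Digit '6' (value 6) x 8^1 = 48
  Digit '2' (value 2) x 8^0 = 2
Sum = 2866

2866


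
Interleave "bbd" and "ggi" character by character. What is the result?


Interleaving "bbd" and "ggi":
  Position 0: 'b' from first, 'g' from second => "bg"
  Position 1: 'b' from first, 'g' from second => "bg"
  Position 2: 'd' from first, 'i' from second => "di"
Result: bgbgdi

bgbgdi


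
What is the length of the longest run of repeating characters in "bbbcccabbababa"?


Input: "bbbcccabbababa"
Scanning for longest run:
  Position 1 ('b'): continues run of 'b', length=2
  Position 2 ('b'): continues run of 'b', length=3
  Position 3 ('c'): new char, reset run to 1
  Position 4 ('c'): continues run of 'c', length=2
  Position 5 ('c'): continues run of 'c', length=3
  Position 6 ('a'): new char, reset run to 1
  Position 7 ('b'): new char, reset run to 1
  Position 8 ('b'): continues run of 'b', length=2
  Position 9 ('a'): new char, reset run to 1
  Position 10 ('b'): new char, reset run to 1
  Position 11 ('a'): new char, reset run to 1
  Position 12 ('b'): new char, reset run to 1
  Position 13 ('a'): new char, reset run to 1
Longest run: 'b' with length 3

3


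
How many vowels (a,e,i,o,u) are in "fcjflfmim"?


Input: fcjflfmim
Checking each character:
  'f' at position 0: consonant
  'c' at position 1: consonant
  'j' at position 2: consonant
  'f' at position 3: consonant
  'l' at position 4: consonant
  'f' at position 5: consonant
  'm' at position 6: consonant
  'i' at position 7: vowel (running total: 1)
  'm' at position 8: consonant
Total vowels: 1

1


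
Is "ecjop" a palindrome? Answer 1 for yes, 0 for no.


Input: ecjop
Reversed: pojce
  Compare pos 0 ('e') with pos 4 ('p'): MISMATCH
  Compare pos 1 ('c') with pos 3 ('o'): MISMATCH
Result: not a palindrome

0


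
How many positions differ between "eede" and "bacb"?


Comparing "eede" and "bacb" position by position:
  Position 0: 'e' vs 'b' => DIFFER
  Position 1: 'e' vs 'a' => DIFFER
  Position 2: 'd' vs 'c' => DIFFER
  Position 3: 'e' vs 'b' => DIFFER
Positions that differ: 4

4


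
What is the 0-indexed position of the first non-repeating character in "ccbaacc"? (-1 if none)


Input: ccbaacc
Character frequencies:
  'a': 2
  'b': 1
  'c': 4
Scanning left to right for freq == 1:
  Position 0 ('c'): freq=4, skip
  Position 1 ('c'): freq=4, skip
  Position 2 ('b'): unique! => answer = 2

2


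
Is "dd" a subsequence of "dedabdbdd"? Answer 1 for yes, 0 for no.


Check if "dd" is a subsequence of "dedabdbdd"
Greedy scan:
  Position 0 ('d'): matches sub[0] = 'd'
  Position 1 ('e'): no match needed
  Position 2 ('d'): matches sub[1] = 'd'
  Position 3 ('a'): no match needed
  Position 4 ('b'): no match needed
  Position 5 ('d'): no match needed
  Position 6 ('b'): no match needed
  Position 7 ('d'): no match needed
  Position 8 ('d'): no match needed
All 2 characters matched => is a subsequence

1


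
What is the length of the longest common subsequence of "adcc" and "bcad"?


LCS of "adcc" and "bcad"
DP table:
           b    c    a    d
      0    0    0    0    0
  a   0    0    0    1    1
  d   0    0    0    1    2
  c   0    0    1    1    2
  c   0    0    1    1    2
LCS length = dp[4][4] = 2

2


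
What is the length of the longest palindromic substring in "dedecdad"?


Input: "dedecdad"
Checking substrings for palindromes:
  [0:3] "ded" (len 3) => palindrome
  [1:4] "ede" (len 3) => palindrome
  [5:8] "dad" (len 3) => palindrome
Longest palindromic substring: "ded" with length 3

3


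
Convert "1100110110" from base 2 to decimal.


Input: "1100110110" in base 2
Positional expansion:
  Digit '1' (value 1) x 2^9 = 512
  Digit '1' (value 1) x 2^8 = 256
  Digit '0' (value 0) x 2^7 = 0
  Digit '0' (value 0) x 2^6 = 0
  Digit '1' (value 1) x 2^5 = 32
  Digit '1' (value 1) x 2^4 = 16
  Digit '0' (value 0) x 2^3 = 0
  Digit '1' (value 1) x 2^2 = 4
  Digit '1' (value 1) x 2^1 = 2
  Digit '0' (value 0) x 2^0 = 0
Sum = 822

822


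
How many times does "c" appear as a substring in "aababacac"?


Searching for "c" in "aababacac"
Scanning each position:
  Position 0: "a" => no
  Position 1: "a" => no
  Position 2: "b" => no
  Position 3: "a" => no
  Position 4: "b" => no
  Position 5: "a" => no
  Position 6: "c" => MATCH
  Position 7: "a" => no
  Position 8: "c" => MATCH
Total occurrences: 2

2


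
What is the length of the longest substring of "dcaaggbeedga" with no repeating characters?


Input: "dcaaggbeedga"
Sliding window (track last position of each char):
  Position 0 ('d'): window [0,0] length 1 -- new best
  Position 1 ('c'): window [0,1] length 2 -- new best
  Position 2 ('a'): window [0,2] length 3 -- new best
  Position 3 ('a'): repeat (last at 2), move window start to 3
  Position 3 ('a'): window [3,3] length 1
  Position 4 ('g'): window [3,4] length 2
  Position 5 ('g'): repeat (last at 4), move window start to 5
  Position 5 ('g'): window [5,5] length 1
  Position 6 ('b'): window [5,6] length 2
  Position 7 ('e'): window [5,7] length 3
  Position 8 ('e'): repeat (last at 7), move window start to 8
  Position 8 ('e'): window [8,8] length 1
  Position 9 ('d'): window [8,9] length 2
  Position 10 ('g'): window [8,10] length 3
  Position 11 ('a'): window [8,11] length 4 -- new best
Longest substring with no repeats: "edga" with length 4

4


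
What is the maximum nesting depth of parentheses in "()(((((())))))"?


Input: "()(((((())))))"
Tracking depth:
  Position 0 '(': depth becomes 1
  Position 1 ')': depth becomes 0
  Position 2 '(': depth becomes 1
  Position 3 '(': depth becomes 2
  Position 4 '(': depth becomes 3
  Position 5 '(': depth becomes 4
  Position 6 '(': depth becomes 5
  Position 7 '(': depth becomes 6
  Position 8 ')': depth becomes 5
  Position 9 ')': depth becomes 4
  Position 10 ')': depth becomes 3
  Position 11 ')': depth becomes 2
  Position 12 ')': depth becomes 1
  Position 13 ')': depth becomes 0
Maximum depth reached: 6

6


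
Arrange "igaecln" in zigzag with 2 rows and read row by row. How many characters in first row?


Zigzag "igaecln" into 2 rows:
Placing characters:
  'i' => row 0
  'g' => row 1
  'a' => row 0
  'e' => row 1
  'c' => row 0
  'l' => row 1
  'n' => row 0
Rows:
  Row 0: "iacn"
  Row 1: "gel"
First row length: 4

4


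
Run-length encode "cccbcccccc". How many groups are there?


Input: cccbcccccc
Scanning for consecutive runs:
  Group 1: 'c' x 3 (positions 0-2)
  Group 2: 'b' x 1 (positions 3-3)
  Group 3: 'c' x 6 (positions 4-9)
Total groups: 3

3


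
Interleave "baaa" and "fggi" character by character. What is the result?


Interleaving "baaa" and "fggi":
  Position 0: 'b' from first, 'f' from second => "bf"
  Position 1: 'a' from first, 'g' from second => "ag"
  Position 2: 'a' from first, 'g' from second => "ag"
  Position 3: 'a' from first, 'i' from second => "ai"
Result: bfagagai

bfagagai


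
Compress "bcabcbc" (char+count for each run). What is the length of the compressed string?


Input: bcabcbc
Runs:
  'b' x 1 => "b1"
  'c' x 1 => "c1"
  'a' x 1 => "a1"
  'b' x 1 => "b1"
  'c' x 1 => "c1"
  'b' x 1 => "b1"
  'c' x 1 => "c1"
Compressed: "b1c1a1b1c1b1c1"
Compressed length: 14

14


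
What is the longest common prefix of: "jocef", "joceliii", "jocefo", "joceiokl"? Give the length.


Words: jocef, joceliii, jocefo, joceiokl
  Position 0: all 'j' => match
  Position 1: all 'o' => match
  Position 2: all 'c' => match
  Position 3: all 'e' => match
  Position 4: ('f', 'l', 'f', 'i') => mismatch, stop
LCP = "joce" (length 4)

4


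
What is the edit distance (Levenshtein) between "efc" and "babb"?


Computing edit distance: "efc" -> "babb"
DP table:
           b    a    b    b
      0    1    2    3    4
  e   1    1    2    3    4
  f   2    2    2    3    4
  c   3    3    3    3    4
Edit distance = dp[3][4] = 4

4


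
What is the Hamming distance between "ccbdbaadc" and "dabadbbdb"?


Comparing "ccbdbaadc" and "dabadbbdb" position by position:
  Position 0: 'c' vs 'd' => differ
  Position 1: 'c' vs 'a' => differ
  Position 2: 'b' vs 'b' => same
  Position 3: 'd' vs 'a' => differ
  Position 4: 'b' vs 'd' => differ
  Position 5: 'a' vs 'b' => differ
  Position 6: 'a' vs 'b' => differ
  Position 7: 'd' vs 'd' => same
  Position 8: 'c' vs 'b' => differ
Total differences (Hamming distance): 7

7


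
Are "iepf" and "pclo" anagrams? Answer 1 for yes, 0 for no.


Strings: "iepf", "pclo"
Sorted first:  efip
Sorted second: clop
Differ at position 0: 'e' vs 'c' => not anagrams

0


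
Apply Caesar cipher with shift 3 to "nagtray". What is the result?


Caesar cipher: shift "nagtray" by 3
  'n' (pos 13) + 3 = pos 16 = 'q'
  'a' (pos 0) + 3 = pos 3 = 'd'
  'g' (pos 6) + 3 = pos 9 = 'j'
  't' (pos 19) + 3 = pos 22 = 'w'
  'r' (pos 17) + 3 = pos 20 = 'u'
  'a' (pos 0) + 3 = pos 3 = 'd'
  'y' (pos 24) + 3 = pos 1 = 'b'
Result: qdjwudb

qdjwudb


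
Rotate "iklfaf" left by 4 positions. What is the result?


Input: "iklfaf", rotate left by 4
First 4 characters: "iklf"
Remaining characters: "af"
Concatenate remaining + first: "af" + "iklf" = "afiklf"

afiklf


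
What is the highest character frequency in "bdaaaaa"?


Input: bdaaaaa
Character counts:
  'a': 5
  'b': 1
  'd': 1
Maximum frequency: 5

5


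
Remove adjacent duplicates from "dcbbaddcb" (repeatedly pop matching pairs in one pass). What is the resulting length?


Input: dcbbaddcb
Stack-based adjacent duplicate removal:
  Read 'd': push. Stack: d
  Read 'c': push. Stack: dc
  Read 'b': push. Stack: dcb
  Read 'b': matches stack top 'b' => pop. Stack: dc
  Read 'a': push. Stack: dca
  Read 'd': push. Stack: dcad
  Read 'd': matches stack top 'd' => pop. Stack: dca
  Read 'c': push. Stack: dcac
  Read 'b': push. Stack: dcacb
Final stack: "dcacb" (length 5)

5


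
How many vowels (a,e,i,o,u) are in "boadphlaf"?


Input: boadphlaf
Checking each character:
  'b' at position 0: consonant
  'o' at position 1: vowel (running total: 1)
  'a' at position 2: vowel (running total: 2)
  'd' at position 3: consonant
  'p' at position 4: consonant
  'h' at position 5: consonant
  'l' at position 6: consonant
  'a' at position 7: vowel (running total: 3)
  'f' at position 8: consonant
Total vowels: 3

3


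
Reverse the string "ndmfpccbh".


Input: ndmfpccbh
Reading characters right to left:
  Position 8: 'h'
  Position 7: 'b'
  Position 6: 'c'
  Position 5: 'c'
  Position 4: 'p'
  Position 3: 'f'
  Position 2: 'm'
  Position 1: 'd'
  Position 0: 'n'
Reversed: hbccpfmdn

hbccpfmdn


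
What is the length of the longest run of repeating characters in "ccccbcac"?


Input: "ccccbcac"
Scanning for longest run:
  Position 1 ('c'): continues run of 'c', length=2
  Position 2 ('c'): continues run of 'c', length=3
  Position 3 ('c'): continues run of 'c', length=4
  Position 4 ('b'): new char, reset run to 1
  Position 5 ('c'): new char, reset run to 1
  Position 6 ('a'): new char, reset run to 1
  Position 7 ('c'): new char, reset run to 1
Longest run: 'c' with length 4

4


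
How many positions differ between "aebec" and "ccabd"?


Comparing "aebec" and "ccabd" position by position:
  Position 0: 'a' vs 'c' => DIFFER
  Position 1: 'e' vs 'c' => DIFFER
  Position 2: 'b' vs 'a' => DIFFER
  Position 3: 'e' vs 'b' => DIFFER
  Position 4: 'c' vs 'd' => DIFFER
Positions that differ: 5

5


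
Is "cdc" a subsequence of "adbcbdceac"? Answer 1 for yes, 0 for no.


Check if "cdc" is a subsequence of "adbcbdceac"
Greedy scan:
  Position 0 ('a'): no match needed
  Position 1 ('d'): no match needed
  Position 2 ('b'): no match needed
  Position 3 ('c'): matches sub[0] = 'c'
  Position 4 ('b'): no match needed
  Position 5 ('d'): matches sub[1] = 'd'
  Position 6 ('c'): matches sub[2] = 'c'
  Position 7 ('e'): no match needed
  Position 8 ('a'): no match needed
  Position 9 ('c'): no match needed
All 3 characters matched => is a subsequence

1


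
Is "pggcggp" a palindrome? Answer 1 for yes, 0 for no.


Input: pggcggp
Reversed: pggcggp
  Compare pos 0 ('p') with pos 6 ('p'): match
  Compare pos 1 ('g') with pos 5 ('g'): match
  Compare pos 2 ('g') with pos 4 ('g'): match
Result: palindrome

1


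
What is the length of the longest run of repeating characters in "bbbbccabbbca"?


Input: "bbbbccabbbca"
Scanning for longest run:
  Position 1 ('b'): continues run of 'b', length=2
  Position 2 ('b'): continues run of 'b', length=3
  Position 3 ('b'): continues run of 'b', length=4
  Position 4 ('c'): new char, reset run to 1
  Position 5 ('c'): continues run of 'c', length=2
  Position 6 ('a'): new char, reset run to 1
  Position 7 ('b'): new char, reset run to 1
  Position 8 ('b'): continues run of 'b', length=2
  Position 9 ('b'): continues run of 'b', length=3
  Position 10 ('c'): new char, reset run to 1
  Position 11 ('a'): new char, reset run to 1
Longest run: 'b' with length 4

4


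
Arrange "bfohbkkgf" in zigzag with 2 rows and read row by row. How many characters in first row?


Zigzag "bfohbkkgf" into 2 rows:
Placing characters:
  'b' => row 0
  'f' => row 1
  'o' => row 0
  'h' => row 1
  'b' => row 0
  'k' => row 1
  'k' => row 0
  'g' => row 1
  'f' => row 0
Rows:
  Row 0: "bobkf"
  Row 1: "fhkg"
First row length: 5

5


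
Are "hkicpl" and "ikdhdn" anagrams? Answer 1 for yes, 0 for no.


Strings: "hkicpl", "ikdhdn"
Sorted first:  chiklp
Sorted second: ddhikn
Differ at position 0: 'c' vs 'd' => not anagrams

0


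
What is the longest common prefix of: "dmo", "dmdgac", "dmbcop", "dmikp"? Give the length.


Words: dmo, dmdgac, dmbcop, dmikp
  Position 0: all 'd' => match
  Position 1: all 'm' => match
  Position 2: ('o', 'd', 'b', 'i') => mismatch, stop
LCP = "dm" (length 2)

2


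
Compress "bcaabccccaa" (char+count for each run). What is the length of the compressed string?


Input: bcaabccccaa
Runs:
  'b' x 1 => "b1"
  'c' x 1 => "c1"
  'a' x 2 => "a2"
  'b' x 1 => "b1"
  'c' x 4 => "c4"
  'a' x 2 => "a2"
Compressed: "b1c1a2b1c4a2"
Compressed length: 12

12


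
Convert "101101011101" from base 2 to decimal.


Input: "101101011101" in base 2
Positional expansion:
  Digit '1' (value 1) x 2^11 = 2048
  Digit '0' (value 0) x 2^10 = 0
  Digit '1' (value 1) x 2^9 = 512
  Digit '1' (value 1) x 2^8 = 256
  Digit '0' (value 0) x 2^7 = 0
  Digit '1' (value 1) x 2^6 = 64
  Digit '0' (value 0) x 2^5 = 0
  Digit '1' (value 1) x 2^4 = 16
  Digit '1' (value 1) x 2^3 = 8
  Digit '1' (value 1) x 2^2 = 4
  Digit '0' (value 0) x 2^1 = 0
  Digit '1' (value 1) x 2^0 = 1
Sum = 2909

2909


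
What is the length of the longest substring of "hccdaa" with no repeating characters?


Input: "hccdaa"
Sliding window (track last position of each char):
  Position 0 ('h'): window [0,0] length 1 -- new best
  Position 1 ('c'): window [0,1] length 2 -- new best
  Position 2 ('c'): repeat (last at 1), move window start to 2
  Position 2 ('c'): window [2,2] length 1
  Position 3 ('d'): window [2,3] length 2
  Position 4 ('a'): window [2,4] length 3 -- new best
  Position 5 ('a'): repeat (last at 4), move window start to 5
  Position 5 ('a'): window [5,5] length 1
Longest substring with no repeats: "cda" with length 3

3


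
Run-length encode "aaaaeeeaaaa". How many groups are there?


Input: aaaaeeeaaaa
Scanning for consecutive runs:
  Group 1: 'a' x 4 (positions 0-3)
  Group 2: 'e' x 3 (positions 4-6)
  Group 3: 'a' x 4 (positions 7-10)
Total groups: 3

3


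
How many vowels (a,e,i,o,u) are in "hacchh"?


Input: hacchh
Checking each character:
  'h' at position 0: consonant
  'a' at position 1: vowel (running total: 1)
  'c' at position 2: consonant
  'c' at position 3: consonant
  'h' at position 4: consonant
  'h' at position 5: consonant
Total vowels: 1

1


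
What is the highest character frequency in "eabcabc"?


Input: eabcabc
Character counts:
  'a': 2
  'b': 2
  'c': 2
  'e': 1
Maximum frequency: 2

2


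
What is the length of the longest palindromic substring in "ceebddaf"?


Input: "ceebddaf"
Checking substrings for palindromes:
  [1:3] "ee" (len 2) => palindrome
  [4:6] "dd" (len 2) => palindrome
Longest palindromic substring: "ee" with length 2

2


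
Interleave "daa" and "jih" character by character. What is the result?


Interleaving "daa" and "jih":
  Position 0: 'd' from first, 'j' from second => "dj"
  Position 1: 'a' from first, 'i' from second => "ai"
  Position 2: 'a' from first, 'h' from second => "ah"
Result: djaiah

djaiah


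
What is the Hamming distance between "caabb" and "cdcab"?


Comparing "caabb" and "cdcab" position by position:
  Position 0: 'c' vs 'c' => same
  Position 1: 'a' vs 'd' => differ
  Position 2: 'a' vs 'c' => differ
  Position 3: 'b' vs 'a' => differ
  Position 4: 'b' vs 'b' => same
Total differences (Hamming distance): 3

3


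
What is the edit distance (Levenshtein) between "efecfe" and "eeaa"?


Computing edit distance: "efecfe" -> "eeaa"
DP table:
           e    e    a    a
      0    1    2    3    4
  e   1    0    1    2    3
  f   2    1    1    2    3
  e   3    2    1    2    3
  c   4    3    2    2    3
  f   5    4    3    3    3
  e   6    5    4    4    4
Edit distance = dp[6][4] = 4

4


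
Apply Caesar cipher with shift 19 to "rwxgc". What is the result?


Caesar cipher: shift "rwxgc" by 19
  'r' (pos 17) + 19 = pos 10 = 'k'
  'w' (pos 22) + 19 = pos 15 = 'p'
  'x' (pos 23) + 19 = pos 16 = 'q'
  'g' (pos 6) + 19 = pos 25 = 'z'
  'c' (pos 2) + 19 = pos 21 = 'v'
Result: kpqzv

kpqzv


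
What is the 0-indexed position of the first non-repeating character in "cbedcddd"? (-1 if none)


Input: cbedcddd
Character frequencies:
  'b': 1
  'c': 2
  'd': 4
  'e': 1
Scanning left to right for freq == 1:
  Position 0 ('c'): freq=2, skip
  Position 1 ('b'): unique! => answer = 1

1


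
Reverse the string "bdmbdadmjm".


Input: bdmbdadmjm
Reading characters right to left:
  Position 9: 'm'
  Position 8: 'j'
  Position 7: 'm'
  Position 6: 'd'
  Position 5: 'a'
  Position 4: 'd'
  Position 3: 'b'
  Position 2: 'm'
  Position 1: 'd'
  Position 0: 'b'
Reversed: mjmdadbmdb

mjmdadbmdb
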